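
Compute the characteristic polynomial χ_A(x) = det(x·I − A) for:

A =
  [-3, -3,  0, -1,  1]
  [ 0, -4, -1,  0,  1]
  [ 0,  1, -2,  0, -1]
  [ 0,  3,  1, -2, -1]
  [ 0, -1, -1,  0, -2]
x^5 + 13*x^4 + 67*x^3 + 171*x^2 + 216*x + 108

Expanding det(x·I − A) (e.g. by cofactor expansion or by noting that A is similar to its Jordan form J, which has the same characteristic polynomial as A) gives
  χ_A(x) = x^5 + 13*x^4 + 67*x^3 + 171*x^2 + 216*x + 108
which factors as (x + 2)^2*(x + 3)^3. The eigenvalues (with algebraic multiplicities) are λ = -3 with multiplicity 3, λ = -2 with multiplicity 2.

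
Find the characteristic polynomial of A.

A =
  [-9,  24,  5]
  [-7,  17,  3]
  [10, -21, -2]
x^3 - 6*x^2 + 12*x - 8

Expanding det(x·I − A) (e.g. by cofactor expansion or by noting that A is similar to its Jordan form J, which has the same characteristic polynomial as A) gives
  χ_A(x) = x^3 - 6*x^2 + 12*x - 8
which factors as (x - 2)^3. The eigenvalues (with algebraic multiplicities) are λ = 2 with multiplicity 3.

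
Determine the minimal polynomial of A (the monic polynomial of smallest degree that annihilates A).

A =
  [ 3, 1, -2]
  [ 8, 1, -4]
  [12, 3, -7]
x^2 + 2*x + 1

The characteristic polynomial is χ_A(x) = (x + 1)^3, so the eigenvalues are known. The minimal polynomial is
  m_A(x) = Π_λ (x − λ)^{k_λ}
where k_λ is the size of the *largest* Jordan block for λ (equivalently, the smallest k with (A − λI)^k v = 0 for every generalised eigenvector v of λ).

  λ = -1: largest Jordan block has size 2, contributing (x + 1)^2

So m_A(x) = (x + 1)^2 = x^2 + 2*x + 1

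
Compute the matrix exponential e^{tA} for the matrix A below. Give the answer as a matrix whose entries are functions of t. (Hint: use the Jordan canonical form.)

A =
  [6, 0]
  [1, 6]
e^{tA} =
  [exp(6*t), 0]
  [t*exp(6*t), exp(6*t)]

Strategy: write A = P · J · P⁻¹ where J is a Jordan canonical form, so e^{tA} = P · e^{tJ} · P⁻¹, and e^{tJ} can be computed block-by-block.

A has Jordan form
J =
  [6, 1]
  [0, 6]
(up to reordering of blocks).

Per-block formulas:
  For a 2×2 Jordan block J_2(6): exp(t · J_2(6)) = e^(6t)·(I + t·N), where N is the 2×2 nilpotent shift.

After assembling e^{tJ} and conjugating by P, we get:

e^{tA} =
  [exp(6*t), 0]
  [t*exp(6*t), exp(6*t)]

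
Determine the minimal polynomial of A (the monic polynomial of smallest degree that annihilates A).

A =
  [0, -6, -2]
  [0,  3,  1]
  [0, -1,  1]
x^3 - 4*x^2 + 4*x

The characteristic polynomial is χ_A(x) = x*(x - 2)^2, so the eigenvalues are known. The minimal polynomial is
  m_A(x) = Π_λ (x − λ)^{k_λ}
where k_λ is the size of the *largest* Jordan block for λ (equivalently, the smallest k with (A − λI)^k v = 0 for every generalised eigenvector v of λ).

  λ = 0: largest Jordan block has size 1, contributing (x − 0)
  λ = 2: largest Jordan block has size 2, contributing (x − 2)^2

So m_A(x) = x*(x - 2)^2 = x^3 - 4*x^2 + 4*x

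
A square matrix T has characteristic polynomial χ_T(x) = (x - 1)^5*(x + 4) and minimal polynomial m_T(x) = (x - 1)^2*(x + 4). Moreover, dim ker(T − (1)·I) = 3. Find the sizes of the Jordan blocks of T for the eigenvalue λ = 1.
Block sizes for λ = 1: [2, 2, 1]

Step 1 — from the characteristic polynomial, algebraic multiplicity of λ = 1 is 5. From dim ker(T − (1)·I) = 3, there are exactly 3 Jordan blocks for λ = 1.
Step 2 — from the minimal polynomial, the factor (x − 1)^2 tells us the largest block for λ = 1 has size 2.
Step 3 — with total size 5, 3 blocks, and largest block 2, the block sizes (in nonincreasing order) are [2, 2, 1].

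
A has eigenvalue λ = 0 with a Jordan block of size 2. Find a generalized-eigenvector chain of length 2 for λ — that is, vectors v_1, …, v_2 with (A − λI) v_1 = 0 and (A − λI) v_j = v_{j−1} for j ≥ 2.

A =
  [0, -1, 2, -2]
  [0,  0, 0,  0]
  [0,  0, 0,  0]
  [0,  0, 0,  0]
A Jordan chain for λ = 0 of length 2:
v_1 = (-1, 0, 0, 0)ᵀ
v_2 = (0, 1, 0, 0)ᵀ

Let N = A − (0)·I. We want v_2 with N^2 v_2 = 0 but N^1 v_2 ≠ 0; then v_{j-1} := N · v_j for j = 2, …, 2.

Pick v_2 = (0, 1, 0, 0)ᵀ.
Then v_1 = N · v_2 = (-1, 0, 0, 0)ᵀ.

Sanity check: (A − (0)·I) v_1 = (0, 0, 0, 0)ᵀ = 0. ✓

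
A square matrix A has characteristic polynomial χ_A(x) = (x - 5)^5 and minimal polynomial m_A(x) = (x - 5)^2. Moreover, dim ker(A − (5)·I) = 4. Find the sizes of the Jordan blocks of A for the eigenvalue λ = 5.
Block sizes for λ = 5: [2, 1, 1, 1]

Step 1 — from the characteristic polynomial, algebraic multiplicity of λ = 5 is 5. From dim ker(A − (5)·I) = 4, there are exactly 4 Jordan blocks for λ = 5.
Step 2 — from the minimal polynomial, the factor (x − 5)^2 tells us the largest block for λ = 5 has size 2.
Step 3 — with total size 5, 4 blocks, and largest block 2, the block sizes (in nonincreasing order) are [2, 1, 1, 1].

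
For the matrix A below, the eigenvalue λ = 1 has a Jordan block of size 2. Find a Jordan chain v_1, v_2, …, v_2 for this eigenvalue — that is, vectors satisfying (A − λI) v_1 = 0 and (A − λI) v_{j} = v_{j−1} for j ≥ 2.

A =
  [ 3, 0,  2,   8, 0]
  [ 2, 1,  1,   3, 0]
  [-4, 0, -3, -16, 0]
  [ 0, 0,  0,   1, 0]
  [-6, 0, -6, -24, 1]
A Jordan chain for λ = 1 of length 2:
v_1 = (0, 1, 0, 0, 0)ᵀ
v_2 = (1, 0, -1, 0, 0)ᵀ

Let N = A − (1)·I. We want v_2 with N^2 v_2 = 0 but N^1 v_2 ≠ 0; then v_{j-1} := N · v_j for j = 2, …, 2.

Pick v_2 = (1, 0, -1, 0, 0)ᵀ.
Then v_1 = N · v_2 = (0, 1, 0, 0, 0)ᵀ.

Sanity check: (A − (1)·I) v_1 = (0, 0, 0, 0, 0)ᵀ = 0. ✓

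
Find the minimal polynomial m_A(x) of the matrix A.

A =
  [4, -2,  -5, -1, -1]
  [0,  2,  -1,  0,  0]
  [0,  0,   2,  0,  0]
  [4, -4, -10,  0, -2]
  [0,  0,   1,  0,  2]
x^3 - 6*x^2 + 12*x - 8

The characteristic polynomial is χ_A(x) = (x - 2)^5, so the eigenvalues are known. The minimal polynomial is
  m_A(x) = Π_λ (x − λ)^{k_λ}
where k_λ is the size of the *largest* Jordan block for λ (equivalently, the smallest k with (A − λI)^k v = 0 for every generalised eigenvector v of λ).

  λ = 2: largest Jordan block has size 3, contributing (x − 2)^3

So m_A(x) = (x - 2)^3 = x^3 - 6*x^2 + 12*x - 8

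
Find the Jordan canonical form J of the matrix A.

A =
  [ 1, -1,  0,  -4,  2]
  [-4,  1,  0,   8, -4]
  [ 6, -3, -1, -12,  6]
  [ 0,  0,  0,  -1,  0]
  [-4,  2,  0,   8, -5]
J_2(-1) ⊕ J_1(-1) ⊕ J_1(-1) ⊕ J_1(-1)

The characteristic polynomial is
  det(x·I − A) = x^5 + 5*x^4 + 10*x^3 + 10*x^2 + 5*x + 1 = (x + 1)^5

Eigenvalues and multiplicities (the geometric multiplicity of λ is n − rank(A − λI), which equals the number of Jordan blocks for λ):
  λ = -1: algebraic multiplicity = 5, geometric multiplicity = 4

Determining the block sizes for each eigenvalue:
  λ = -1: 4 blocks summing to 5 forces exactly one block of size 2 and the rest size 1 → block sizes [2, 1, 1, 1]

Assembling the blocks gives a Jordan form
J =
  [-1,  1,  0,  0,  0]
  [ 0, -1,  0,  0,  0]
  [ 0,  0, -1,  0,  0]
  [ 0,  0,  0, -1,  0]
  [ 0,  0,  0,  0, -1]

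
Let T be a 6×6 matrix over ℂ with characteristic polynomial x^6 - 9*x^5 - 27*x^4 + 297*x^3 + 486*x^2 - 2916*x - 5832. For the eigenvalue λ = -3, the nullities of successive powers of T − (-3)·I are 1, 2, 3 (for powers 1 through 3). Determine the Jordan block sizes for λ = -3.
Block sizes for λ = -3: [3]

From the dimensions of kernels of powers, the number of Jordan blocks of size at least j is d_j − d_{j−1} where d_j = dim ker(N^j) (with d_0 = 0). Computing the differences gives [1, 1, 1].
The number of blocks of size exactly k is (#blocks of size ≥ k) − (#blocks of size ≥ k + 1), so the partition is: 1 block(s) of size 3.
In nonincreasing order the block sizes are [3].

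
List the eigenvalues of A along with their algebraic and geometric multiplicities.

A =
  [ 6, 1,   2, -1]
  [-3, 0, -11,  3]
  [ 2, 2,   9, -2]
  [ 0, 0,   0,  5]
λ = 5: alg = 4, geom = 2

Step 1 — factor the characteristic polynomial to read off the algebraic multiplicities:
  χ_A(x) = (x - 5)^4

Step 2 — compute geometric multiplicities via the rank-nullity identity g(λ) = n − rank(A − λI):
  rank(A − (5)·I) = 2, so dim ker(A − (5)·I) = n − 2 = 2

Summary:
  λ = 5: algebraic multiplicity = 4, geometric multiplicity = 2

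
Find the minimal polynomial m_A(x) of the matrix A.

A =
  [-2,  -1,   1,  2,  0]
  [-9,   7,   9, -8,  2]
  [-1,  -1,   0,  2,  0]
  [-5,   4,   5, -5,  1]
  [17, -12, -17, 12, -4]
x^4 + 3*x^3 + 3*x^2 + x

The characteristic polynomial is χ_A(x) = x*(x + 1)^4, so the eigenvalues are known. The minimal polynomial is
  m_A(x) = Π_λ (x − λ)^{k_λ}
where k_λ is the size of the *largest* Jordan block for λ (equivalently, the smallest k with (A − λI)^k v = 0 for every generalised eigenvector v of λ).

  λ = -1: largest Jordan block has size 3, contributing (x + 1)^3
  λ = 0: largest Jordan block has size 1, contributing (x − 0)

So m_A(x) = x*(x + 1)^3 = x^4 + 3*x^3 + 3*x^2 + x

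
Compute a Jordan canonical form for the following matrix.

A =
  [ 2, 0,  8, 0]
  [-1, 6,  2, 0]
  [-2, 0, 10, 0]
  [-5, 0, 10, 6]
J_2(6) ⊕ J_1(6) ⊕ J_1(6)

The characteristic polynomial is
  det(x·I − A) = x^4 - 24*x^3 + 216*x^2 - 864*x + 1296 = (x - 6)^4

Eigenvalues and multiplicities (the geometric multiplicity of λ is n − rank(A − λI), which equals the number of Jordan blocks for λ):
  λ = 6: algebraic multiplicity = 4, geometric multiplicity = 3

Determining the block sizes for each eigenvalue:
  λ = 6: 3 blocks summing to 4 forces exactly one block of size 2 and the rest size 1 → block sizes [2, 1, 1]

Assembling the blocks gives a Jordan form
J =
  [6, 1, 0, 0]
  [0, 6, 0, 0]
  [0, 0, 6, 0]
  [0, 0, 0, 6]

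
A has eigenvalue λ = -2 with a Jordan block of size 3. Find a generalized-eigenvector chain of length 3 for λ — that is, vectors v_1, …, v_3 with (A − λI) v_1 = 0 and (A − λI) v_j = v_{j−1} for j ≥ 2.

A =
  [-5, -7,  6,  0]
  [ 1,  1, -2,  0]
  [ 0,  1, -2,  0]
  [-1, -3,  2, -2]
A Jordan chain for λ = -2 of length 3:
v_1 = (2, 0, 1, 0)ᵀ
v_2 = (-3, 1, 0, -1)ᵀ
v_3 = (1, 0, 0, 0)ᵀ

Let N = A − (-2)·I. We want v_3 with N^3 v_3 = 0 but N^2 v_3 ≠ 0; then v_{j-1} := N · v_j for j = 3, …, 2.

Pick v_3 = (1, 0, 0, 0)ᵀ.
Then v_2 = N · v_3 = (-3, 1, 0, -1)ᵀ.
Then v_1 = N · v_2 = (2, 0, 1, 0)ᵀ.

Sanity check: (A − (-2)·I) v_1 = (0, 0, 0, 0)ᵀ = 0. ✓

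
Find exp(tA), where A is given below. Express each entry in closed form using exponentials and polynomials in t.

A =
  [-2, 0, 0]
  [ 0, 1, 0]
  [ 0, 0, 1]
e^{tA} =
  [exp(-2*t), 0, 0]
  [0, exp(t), 0]
  [0, 0, exp(t)]

Strategy: write A = P · J · P⁻¹ where J is a Jordan canonical form, so e^{tA} = P · e^{tJ} · P⁻¹, and e^{tJ} can be computed block-by-block.

A has Jordan form
J =
  [-2, 0, 0]
  [ 0, 1, 0]
  [ 0, 0, 1]
(up to reordering of blocks).

Per-block formulas:
  For a 1×1 block at λ = -2: exp(t · [-2]) = [e^(-2t)].
  For a 1×1 block at λ = 1: exp(t · [1]) = [e^(1t)].

After assembling e^{tJ} and conjugating by P, we get:

e^{tA} =
  [exp(-2*t), 0, 0]
  [0, exp(t), 0]
  [0, 0, exp(t)]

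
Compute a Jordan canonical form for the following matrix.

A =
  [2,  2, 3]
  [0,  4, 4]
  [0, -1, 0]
J_3(2)

The characteristic polynomial is
  det(x·I − A) = x^3 - 6*x^2 + 12*x - 8 = (x - 2)^3

Eigenvalues and multiplicities (the geometric multiplicity of λ is n − rank(A − λI), which equals the number of Jordan blocks for λ):
  λ = 2: algebraic multiplicity = 3, geometric multiplicity = 1

Determining the block sizes for each eigenvalue:
  λ = 2: one block (gm = 1), so the single block has size am = 3 → block sizes [3]

Assembling the blocks gives a Jordan form
J =
  [2, 1, 0]
  [0, 2, 1]
  [0, 0, 2]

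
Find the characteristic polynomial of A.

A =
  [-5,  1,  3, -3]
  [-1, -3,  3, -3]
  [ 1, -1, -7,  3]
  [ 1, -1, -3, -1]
x^4 + 16*x^3 + 96*x^2 + 256*x + 256

Expanding det(x·I − A) (e.g. by cofactor expansion or by noting that A is similar to its Jordan form J, which has the same characteristic polynomial as A) gives
  χ_A(x) = x^4 + 16*x^3 + 96*x^2 + 256*x + 256
which factors as (x + 4)^4. The eigenvalues (with algebraic multiplicities) are λ = -4 with multiplicity 4.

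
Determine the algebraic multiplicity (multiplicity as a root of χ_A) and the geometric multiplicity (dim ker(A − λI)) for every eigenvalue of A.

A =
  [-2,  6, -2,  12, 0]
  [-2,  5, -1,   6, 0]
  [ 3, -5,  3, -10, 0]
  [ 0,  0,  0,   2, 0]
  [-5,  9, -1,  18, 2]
λ = 2: alg = 5, geom = 3

Step 1 — factor the characteristic polynomial to read off the algebraic multiplicities:
  χ_A(x) = (x - 2)^5

Step 2 — compute geometric multiplicities via the rank-nullity identity g(λ) = n − rank(A − λI):
  rank(A − (2)·I) = 2, so dim ker(A − (2)·I) = n − 2 = 3

Summary:
  λ = 2: algebraic multiplicity = 5, geometric multiplicity = 3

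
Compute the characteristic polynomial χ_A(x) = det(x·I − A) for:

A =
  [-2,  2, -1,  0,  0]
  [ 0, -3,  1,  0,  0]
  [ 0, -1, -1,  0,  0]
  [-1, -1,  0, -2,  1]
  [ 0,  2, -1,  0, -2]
x^5 + 10*x^4 + 40*x^3 + 80*x^2 + 80*x + 32

Expanding det(x·I − A) (e.g. by cofactor expansion or by noting that A is similar to its Jordan form J, which has the same characteristic polynomial as A) gives
  χ_A(x) = x^5 + 10*x^4 + 40*x^3 + 80*x^2 + 80*x + 32
which factors as (x + 2)^5. The eigenvalues (with algebraic multiplicities) are λ = -2 with multiplicity 5.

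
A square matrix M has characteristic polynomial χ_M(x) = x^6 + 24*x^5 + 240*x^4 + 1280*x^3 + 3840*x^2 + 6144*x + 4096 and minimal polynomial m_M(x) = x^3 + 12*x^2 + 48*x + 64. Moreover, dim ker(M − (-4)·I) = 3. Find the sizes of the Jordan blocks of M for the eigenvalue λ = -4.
Block sizes for λ = -4: [3, 2, 1]

Step 1 — from the characteristic polynomial, algebraic multiplicity of λ = -4 is 6. From dim ker(M − (-4)·I) = 3, there are exactly 3 Jordan blocks for λ = -4.
Step 2 — from the minimal polynomial, the factor (x + 4)^3 tells us the largest block for λ = -4 has size 3.
Step 3 — with total size 6, 3 blocks, and largest block 3, the block sizes (in nonincreasing order) are [3, 2, 1].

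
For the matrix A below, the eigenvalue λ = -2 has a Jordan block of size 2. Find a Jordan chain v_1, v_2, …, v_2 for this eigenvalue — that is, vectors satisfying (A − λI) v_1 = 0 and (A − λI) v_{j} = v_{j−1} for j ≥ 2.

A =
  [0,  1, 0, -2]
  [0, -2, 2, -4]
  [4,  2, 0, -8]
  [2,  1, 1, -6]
A Jordan chain for λ = -2 of length 2:
v_1 = (2, 0, 4, 2)ᵀ
v_2 = (1, 0, 0, 0)ᵀ

Let N = A − (-2)·I. We want v_2 with N^2 v_2 = 0 but N^1 v_2 ≠ 0; then v_{j-1} := N · v_j for j = 2, …, 2.

Pick v_2 = (1, 0, 0, 0)ᵀ.
Then v_1 = N · v_2 = (2, 0, 4, 2)ᵀ.

Sanity check: (A − (-2)·I) v_1 = (0, 0, 0, 0)ᵀ = 0. ✓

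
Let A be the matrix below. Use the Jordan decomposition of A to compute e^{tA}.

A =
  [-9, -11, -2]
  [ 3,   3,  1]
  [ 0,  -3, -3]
e^{tA} =
  [3*t^2*exp(-3*t)/2 - 6*t*exp(-3*t) + exp(-3*t), 3*t^2*exp(-3*t) - 11*t*exp(-3*t), t^2*exp(-3*t)/2 - 2*t*exp(-3*t)]
  [3*t*exp(-3*t), 6*t*exp(-3*t) + exp(-3*t), t*exp(-3*t)]
  [-9*t^2*exp(-3*t)/2, -9*t^2*exp(-3*t) - 3*t*exp(-3*t), -3*t^2*exp(-3*t)/2 + exp(-3*t)]

Strategy: write A = P · J · P⁻¹ where J is a Jordan canonical form, so e^{tA} = P · e^{tJ} · P⁻¹, and e^{tJ} can be computed block-by-block.

A has Jordan form
J =
  [-3,  1,  0]
  [ 0, -3,  1]
  [ 0,  0, -3]
(up to reordering of blocks).

Per-block formulas:
  For a 3×3 Jordan block J_3(-3): exp(t · J_3(-3)) = e^(-3t)·(I + t·N + (t^2/2)·N^2), where N is the 3×3 nilpotent shift.

After assembling e^{tJ} and conjugating by P, we get:

e^{tA} =
  [3*t^2*exp(-3*t)/2 - 6*t*exp(-3*t) + exp(-3*t), 3*t^2*exp(-3*t) - 11*t*exp(-3*t), t^2*exp(-3*t)/2 - 2*t*exp(-3*t)]
  [3*t*exp(-3*t), 6*t*exp(-3*t) + exp(-3*t), t*exp(-3*t)]
  [-9*t^2*exp(-3*t)/2, -9*t^2*exp(-3*t) - 3*t*exp(-3*t), -3*t^2*exp(-3*t)/2 + exp(-3*t)]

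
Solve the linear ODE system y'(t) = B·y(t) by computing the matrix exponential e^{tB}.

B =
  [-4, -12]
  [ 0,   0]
e^{tB} =
  [exp(-4*t), -3 + 3*exp(-4*t)]
  [0, 1]

Strategy: write B = P · J · P⁻¹ where J is a Jordan canonical form, so e^{tB} = P · e^{tJ} · P⁻¹, and e^{tJ} can be computed block-by-block.

B has Jordan form
J =
  [-4, 0]
  [ 0, 0]
(up to reordering of blocks).

Per-block formulas:
  For a 1×1 block at λ = 0: exp(t · [0]) = [e^(0t)].
  For a 1×1 block at λ = -4: exp(t · [-4]) = [e^(-4t)].

After assembling e^{tJ} and conjugating by P, we get:

e^{tB} =
  [exp(-4*t), -3 + 3*exp(-4*t)]
  [0, 1]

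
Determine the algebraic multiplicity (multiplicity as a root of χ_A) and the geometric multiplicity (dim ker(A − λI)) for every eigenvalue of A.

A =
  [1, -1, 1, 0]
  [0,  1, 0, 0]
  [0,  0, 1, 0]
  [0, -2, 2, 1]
λ = 1: alg = 4, geom = 3

Step 1 — factor the characteristic polynomial to read off the algebraic multiplicities:
  χ_A(x) = (x - 1)^4

Step 2 — compute geometric multiplicities via the rank-nullity identity g(λ) = n − rank(A − λI):
  rank(A − (1)·I) = 1, so dim ker(A − (1)·I) = n − 1 = 3

Summary:
  λ = 1: algebraic multiplicity = 4, geometric multiplicity = 3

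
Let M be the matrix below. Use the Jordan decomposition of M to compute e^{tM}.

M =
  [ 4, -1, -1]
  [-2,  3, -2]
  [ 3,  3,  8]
e^{tM} =
  [-t*exp(5*t) + exp(5*t), -t*exp(5*t), -t*exp(5*t)]
  [-2*t*exp(5*t), -2*t*exp(5*t) + exp(5*t), -2*t*exp(5*t)]
  [3*t*exp(5*t), 3*t*exp(5*t), 3*t*exp(5*t) + exp(5*t)]

Strategy: write M = P · J · P⁻¹ where J is a Jordan canonical form, so e^{tM} = P · e^{tJ} · P⁻¹, and e^{tJ} can be computed block-by-block.

M has Jordan form
J =
  [5, 1, 0]
  [0, 5, 0]
  [0, 0, 5]
(up to reordering of blocks).

Per-block formulas:
  For a 1×1 block at λ = 5: exp(t · [5]) = [e^(5t)].
  For a 2×2 Jordan block J_2(5): exp(t · J_2(5)) = e^(5t)·(I + t·N), where N is the 2×2 nilpotent shift.

After assembling e^{tJ} and conjugating by P, we get:

e^{tM} =
  [-t*exp(5*t) + exp(5*t), -t*exp(5*t), -t*exp(5*t)]
  [-2*t*exp(5*t), -2*t*exp(5*t) + exp(5*t), -2*t*exp(5*t)]
  [3*t*exp(5*t), 3*t*exp(5*t), 3*t*exp(5*t) + exp(5*t)]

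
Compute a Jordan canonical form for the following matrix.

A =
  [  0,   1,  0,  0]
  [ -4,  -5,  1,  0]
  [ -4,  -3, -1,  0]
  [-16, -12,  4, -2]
J_3(-2) ⊕ J_1(-2)

The characteristic polynomial is
  det(x·I − A) = x^4 + 8*x^3 + 24*x^2 + 32*x + 16 = (x + 2)^4

Eigenvalues and multiplicities (the geometric multiplicity of λ is n − rank(A − λI), which equals the number of Jordan blocks for λ):
  λ = -2: algebraic multiplicity = 4, geometric multiplicity = 2

Determining the block sizes for each eigenvalue:
  λ = -2: with am = 4 and gm = 2, the partition is not yet determined (e.g. several partitions of 4 into 2 parts exist). Let N = A − (-2)·I. Computing rank(N^1) = 2, rank(N^2) = 1, rank(N^3) = 0; the number of blocks of size ≥ j is rank(N^{j−1}) − rank(N^j), giving [2, 1, 1]. So we have 1 block(s) of size 3, 1 block(s) of size 1 → block sizes [3, 1]

Assembling the blocks gives a Jordan form
J =
  [-2,  1,  0,  0]
  [ 0, -2,  1,  0]
  [ 0,  0, -2,  0]
  [ 0,  0,  0, -2]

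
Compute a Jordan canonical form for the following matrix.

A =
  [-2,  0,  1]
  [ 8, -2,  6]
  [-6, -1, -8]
J_3(-4)

The characteristic polynomial is
  det(x·I − A) = x^3 + 12*x^2 + 48*x + 64 = (x + 4)^3

Eigenvalues and multiplicities (the geometric multiplicity of λ is n − rank(A − λI), which equals the number of Jordan blocks for λ):
  λ = -4: algebraic multiplicity = 3, geometric multiplicity = 1

Determining the block sizes for each eigenvalue:
  λ = -4: one block (gm = 1), so the single block has size am = 3 → block sizes [3]

Assembling the blocks gives a Jordan form
J =
  [-4,  1,  0]
  [ 0, -4,  1]
  [ 0,  0, -4]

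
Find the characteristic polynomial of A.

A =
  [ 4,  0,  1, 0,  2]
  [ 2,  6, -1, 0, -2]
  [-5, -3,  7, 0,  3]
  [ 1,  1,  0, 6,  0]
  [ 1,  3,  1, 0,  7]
x^5 - 30*x^4 + 360*x^3 - 2160*x^2 + 6480*x - 7776

Expanding det(x·I − A) (e.g. by cofactor expansion or by noting that A is similar to its Jordan form J, which has the same characteristic polynomial as A) gives
  χ_A(x) = x^5 - 30*x^4 + 360*x^3 - 2160*x^2 + 6480*x - 7776
which factors as (x - 6)^5. The eigenvalues (with algebraic multiplicities) are λ = 6 with multiplicity 5.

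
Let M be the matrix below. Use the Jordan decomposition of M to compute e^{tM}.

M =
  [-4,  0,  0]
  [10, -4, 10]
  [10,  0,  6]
e^{tM} =
  [exp(-4*t), 0, 0]
  [exp(6*t) - exp(-4*t), exp(-4*t), exp(6*t) - exp(-4*t)]
  [exp(6*t) - exp(-4*t), 0, exp(6*t)]

Strategy: write M = P · J · P⁻¹ where J is a Jordan canonical form, so e^{tM} = P · e^{tJ} · P⁻¹, and e^{tJ} can be computed block-by-block.

M has Jordan form
J =
  [-4,  0, 0]
  [ 0, -4, 0]
  [ 0,  0, 6]
(up to reordering of blocks).

Per-block formulas:
  For a 1×1 block at λ = 6: exp(t · [6]) = [e^(6t)].
  For a 1×1 block at λ = -4: exp(t · [-4]) = [e^(-4t)].

After assembling e^{tJ} and conjugating by P, we get:

e^{tM} =
  [exp(-4*t), 0, 0]
  [exp(6*t) - exp(-4*t), exp(-4*t), exp(6*t) - exp(-4*t)]
  [exp(6*t) - exp(-4*t), 0, exp(6*t)]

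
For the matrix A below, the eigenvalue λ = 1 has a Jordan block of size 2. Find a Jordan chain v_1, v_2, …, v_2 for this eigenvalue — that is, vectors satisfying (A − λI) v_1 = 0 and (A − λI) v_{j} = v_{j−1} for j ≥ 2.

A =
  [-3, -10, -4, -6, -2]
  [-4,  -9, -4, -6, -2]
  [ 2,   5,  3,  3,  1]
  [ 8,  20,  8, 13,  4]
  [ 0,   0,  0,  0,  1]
A Jordan chain for λ = 1 of length 2:
v_1 = (-4, -4, 2, 8, 0)ᵀ
v_2 = (1, 0, 0, 0, 0)ᵀ

Let N = A − (1)·I. We want v_2 with N^2 v_2 = 0 but N^1 v_2 ≠ 0; then v_{j-1} := N · v_j for j = 2, …, 2.

Pick v_2 = (1, 0, 0, 0, 0)ᵀ.
Then v_1 = N · v_2 = (-4, -4, 2, 8, 0)ᵀ.

Sanity check: (A − (1)·I) v_1 = (0, 0, 0, 0, 0)ᵀ = 0. ✓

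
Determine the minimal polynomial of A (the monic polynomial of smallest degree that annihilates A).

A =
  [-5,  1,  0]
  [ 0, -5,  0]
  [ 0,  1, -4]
x^3 + 14*x^2 + 65*x + 100

The characteristic polynomial is χ_A(x) = (x + 4)*(x + 5)^2, so the eigenvalues are known. The minimal polynomial is
  m_A(x) = Π_λ (x − λ)^{k_λ}
where k_λ is the size of the *largest* Jordan block for λ (equivalently, the smallest k with (A − λI)^k v = 0 for every generalised eigenvector v of λ).

  λ = -5: largest Jordan block has size 2, contributing (x + 5)^2
  λ = -4: largest Jordan block has size 1, contributing (x + 4)

So m_A(x) = (x + 4)*(x + 5)^2 = x^3 + 14*x^2 + 65*x + 100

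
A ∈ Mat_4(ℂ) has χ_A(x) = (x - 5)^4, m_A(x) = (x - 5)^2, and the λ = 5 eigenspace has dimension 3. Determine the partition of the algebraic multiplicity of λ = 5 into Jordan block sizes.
Block sizes for λ = 5: [2, 1, 1]

Step 1 — from the characteristic polynomial, algebraic multiplicity of λ = 5 is 4. From dim ker(A − (5)·I) = 3, there are exactly 3 Jordan blocks for λ = 5.
Step 2 — from the minimal polynomial, the factor (x − 5)^2 tells us the largest block for λ = 5 has size 2.
Step 3 — with total size 4, 3 blocks, and largest block 2, the block sizes (in nonincreasing order) are [2, 1, 1].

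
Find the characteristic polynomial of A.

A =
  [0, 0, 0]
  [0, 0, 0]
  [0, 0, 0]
x^3

Expanding det(x·I − A) (e.g. by cofactor expansion or by noting that A is similar to its Jordan form J, which has the same characteristic polynomial as A) gives
  χ_A(x) = x^3
which factors as x^3. The eigenvalues (with algebraic multiplicities) are λ = 0 with multiplicity 3.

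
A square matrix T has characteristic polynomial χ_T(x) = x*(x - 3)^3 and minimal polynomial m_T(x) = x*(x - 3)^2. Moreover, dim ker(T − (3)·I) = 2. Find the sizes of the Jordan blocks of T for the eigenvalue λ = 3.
Block sizes for λ = 3: [2, 1]

Step 1 — from the characteristic polynomial, algebraic multiplicity of λ = 3 is 3. From dim ker(T − (3)·I) = 2, there are exactly 2 Jordan blocks for λ = 3.
Step 2 — from the minimal polynomial, the factor (x − 3)^2 tells us the largest block for λ = 3 has size 2.
Step 3 — with total size 3, 2 blocks, and largest block 2, the block sizes (in nonincreasing order) are [2, 1].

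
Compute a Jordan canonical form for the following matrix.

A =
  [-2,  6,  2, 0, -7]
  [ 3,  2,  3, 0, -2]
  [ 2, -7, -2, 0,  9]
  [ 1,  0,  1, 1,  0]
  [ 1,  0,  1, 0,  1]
J_1(-4) ⊕ J_3(1) ⊕ J_1(1)

The characteristic polynomial is
  det(x·I − A) = x^5 - 10*x^3 + 20*x^2 - 15*x + 4 = (x - 1)^4*(x + 4)

Eigenvalues and multiplicities (the geometric multiplicity of λ is n − rank(A − λI), which equals the number of Jordan blocks for λ):
  λ = -4: algebraic multiplicity = 1, geometric multiplicity = 1
  λ = 1: algebraic multiplicity = 4, geometric multiplicity = 2

Determining the block sizes for each eigenvalue:
  λ = -4: one block (gm = 1), so the single block has size am = 1 → block sizes [1]
  λ = 1: with am = 4 and gm = 2, the partition is not yet determined (e.g. several partitions of 4 into 2 parts exist). Let N = A − (1)·I. Computing rank(N^1) = 3, rank(N^2) = 2, rank(N^3) = 1; the number of blocks of size ≥ j is rank(N^{j−1}) − rank(N^j), giving [2, 1, 1]. So we have 1 block(s) of size 3, 1 block(s) of size 1 → block sizes [3, 1]

Assembling the blocks gives a Jordan form
J =
  [-4, 0, 0, 0, 0]
  [ 0, 1, 1, 0, 0]
  [ 0, 0, 1, 1, 0]
  [ 0, 0, 0, 1, 0]
  [ 0, 0, 0, 0, 1]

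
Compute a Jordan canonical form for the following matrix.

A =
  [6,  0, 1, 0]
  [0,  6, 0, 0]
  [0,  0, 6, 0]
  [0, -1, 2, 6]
J_2(6) ⊕ J_2(6)

The characteristic polynomial is
  det(x·I − A) = x^4 - 24*x^3 + 216*x^2 - 864*x + 1296 = (x - 6)^4

Eigenvalues and multiplicities (the geometric multiplicity of λ is n − rank(A − λI), which equals the number of Jordan blocks for λ):
  λ = 6: algebraic multiplicity = 4, geometric multiplicity = 2

Determining the block sizes for each eigenvalue:
  λ = 6: with am = 4 and gm = 2, the partition is not yet determined (e.g. several partitions of 4 into 2 parts exist). Let N = A − (6)·I. Computing rank(N^1) = 2, rank(N^2) = 0; the number of blocks of size ≥ j is rank(N^{j−1}) − rank(N^j), giving [2, 2]. So we have 2 block(s) of size 2 → block sizes [2, 2]

Assembling the blocks gives a Jordan form
J =
  [6, 1, 0, 0]
  [0, 6, 0, 0]
  [0, 0, 6, 1]
  [0, 0, 0, 6]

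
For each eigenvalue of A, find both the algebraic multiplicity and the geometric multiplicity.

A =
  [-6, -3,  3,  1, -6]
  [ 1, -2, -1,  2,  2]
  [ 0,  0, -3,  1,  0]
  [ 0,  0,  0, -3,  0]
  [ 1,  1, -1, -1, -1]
λ = -3: alg = 5, geom = 3

Step 1 — factor the characteristic polynomial to read off the algebraic multiplicities:
  χ_A(x) = (x + 3)^5

Step 2 — compute geometric multiplicities via the rank-nullity identity g(λ) = n − rank(A − λI):
  rank(A − (-3)·I) = 2, so dim ker(A − (-3)·I) = n − 2 = 3

Summary:
  λ = -3: algebraic multiplicity = 5, geometric multiplicity = 3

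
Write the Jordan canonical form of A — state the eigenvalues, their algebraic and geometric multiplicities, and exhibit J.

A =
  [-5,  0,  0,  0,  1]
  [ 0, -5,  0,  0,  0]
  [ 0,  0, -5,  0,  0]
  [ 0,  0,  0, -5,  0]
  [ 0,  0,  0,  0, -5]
J_2(-5) ⊕ J_1(-5) ⊕ J_1(-5) ⊕ J_1(-5)

The characteristic polynomial is
  det(x·I − A) = x^5 + 25*x^4 + 250*x^3 + 1250*x^2 + 3125*x + 3125 = (x + 5)^5

Eigenvalues and multiplicities (the geometric multiplicity of λ is n − rank(A − λI), which equals the number of Jordan blocks for λ):
  λ = -5: algebraic multiplicity = 5, geometric multiplicity = 4

Determining the block sizes for each eigenvalue:
  λ = -5: 4 blocks summing to 5 forces exactly one block of size 2 and the rest size 1 → block sizes [2, 1, 1, 1]

Assembling the blocks gives a Jordan form
J =
  [-5,  1,  0,  0,  0]
  [ 0, -5,  0,  0,  0]
  [ 0,  0, -5,  0,  0]
  [ 0,  0,  0, -5,  0]
  [ 0,  0,  0,  0, -5]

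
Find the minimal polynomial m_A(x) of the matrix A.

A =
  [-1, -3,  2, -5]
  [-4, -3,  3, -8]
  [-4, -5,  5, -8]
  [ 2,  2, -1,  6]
x^4 - 7*x^3 + 18*x^2 - 20*x + 8

The characteristic polynomial is χ_A(x) = (x - 2)^3*(x - 1), so the eigenvalues are known. The minimal polynomial is
  m_A(x) = Π_λ (x − λ)^{k_λ}
where k_λ is the size of the *largest* Jordan block for λ (equivalently, the smallest k with (A − λI)^k v = 0 for every generalised eigenvector v of λ).

  λ = 1: largest Jordan block has size 1, contributing (x − 1)
  λ = 2: largest Jordan block has size 3, contributing (x − 2)^3

So m_A(x) = (x - 2)^3*(x - 1) = x^4 - 7*x^3 + 18*x^2 - 20*x + 8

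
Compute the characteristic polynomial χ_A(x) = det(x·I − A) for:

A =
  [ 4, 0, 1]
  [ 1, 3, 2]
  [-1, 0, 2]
x^3 - 9*x^2 + 27*x - 27

Expanding det(x·I − A) (e.g. by cofactor expansion or by noting that A is similar to its Jordan form J, which has the same characteristic polynomial as A) gives
  χ_A(x) = x^3 - 9*x^2 + 27*x - 27
which factors as (x - 3)^3. The eigenvalues (with algebraic multiplicities) are λ = 3 with multiplicity 3.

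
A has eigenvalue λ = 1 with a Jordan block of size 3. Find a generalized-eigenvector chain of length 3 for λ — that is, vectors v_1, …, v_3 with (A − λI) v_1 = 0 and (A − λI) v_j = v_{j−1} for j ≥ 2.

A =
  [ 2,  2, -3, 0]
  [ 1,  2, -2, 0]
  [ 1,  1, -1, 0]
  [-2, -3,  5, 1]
A Jordan chain for λ = 1 of length 3:
v_1 = (1, 1, 1, -2)ᵀ
v_2 = (2, 1, 1, -3)ᵀ
v_3 = (0, 1, 0, 0)ᵀ

Let N = A − (1)·I. We want v_3 with N^3 v_3 = 0 but N^2 v_3 ≠ 0; then v_{j-1} := N · v_j for j = 3, …, 2.

Pick v_3 = (0, 1, 0, 0)ᵀ.
Then v_2 = N · v_3 = (2, 1, 1, -3)ᵀ.
Then v_1 = N · v_2 = (1, 1, 1, -2)ᵀ.

Sanity check: (A − (1)·I) v_1 = (0, 0, 0, 0)ᵀ = 0. ✓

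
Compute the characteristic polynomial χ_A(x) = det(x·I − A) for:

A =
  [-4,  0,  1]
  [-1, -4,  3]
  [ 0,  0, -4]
x^3 + 12*x^2 + 48*x + 64

Expanding det(x·I − A) (e.g. by cofactor expansion or by noting that A is similar to its Jordan form J, which has the same characteristic polynomial as A) gives
  χ_A(x) = x^3 + 12*x^2 + 48*x + 64
which factors as (x + 4)^3. The eigenvalues (with algebraic multiplicities) are λ = -4 with multiplicity 3.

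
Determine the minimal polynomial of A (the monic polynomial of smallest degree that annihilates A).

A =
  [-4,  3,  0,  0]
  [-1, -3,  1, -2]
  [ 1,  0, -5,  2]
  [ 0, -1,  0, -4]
x^3 + 12*x^2 + 48*x + 64

The characteristic polynomial is χ_A(x) = (x + 4)^4, so the eigenvalues are known. The minimal polynomial is
  m_A(x) = Π_λ (x − λ)^{k_λ}
where k_λ is the size of the *largest* Jordan block for λ (equivalently, the smallest k with (A − λI)^k v = 0 for every generalised eigenvector v of λ).

  λ = -4: largest Jordan block has size 3, contributing (x + 4)^3

So m_A(x) = (x + 4)^3 = x^3 + 12*x^2 + 48*x + 64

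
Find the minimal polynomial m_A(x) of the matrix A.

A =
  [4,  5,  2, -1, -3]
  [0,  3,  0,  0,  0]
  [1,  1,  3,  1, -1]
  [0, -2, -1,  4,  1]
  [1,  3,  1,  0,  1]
x^2 - 6*x + 9

The characteristic polynomial is χ_A(x) = (x - 3)^5, so the eigenvalues are known. The minimal polynomial is
  m_A(x) = Π_λ (x − λ)^{k_λ}
where k_λ is the size of the *largest* Jordan block for λ (equivalently, the smallest k with (A − λI)^k v = 0 for every generalised eigenvector v of λ).

  λ = 3: largest Jordan block has size 2, contributing (x − 3)^2

So m_A(x) = (x - 3)^2 = x^2 - 6*x + 9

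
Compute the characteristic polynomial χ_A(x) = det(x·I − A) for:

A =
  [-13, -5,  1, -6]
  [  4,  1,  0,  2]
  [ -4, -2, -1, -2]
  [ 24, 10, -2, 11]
x^4 + 2*x^3 - 2*x - 1

Expanding det(x·I − A) (e.g. by cofactor expansion or by noting that A is similar to its Jordan form J, which has the same characteristic polynomial as A) gives
  χ_A(x) = x^4 + 2*x^3 - 2*x - 1
which factors as (x - 1)*(x + 1)^3. The eigenvalues (with algebraic multiplicities) are λ = -1 with multiplicity 3, λ = 1 with multiplicity 1.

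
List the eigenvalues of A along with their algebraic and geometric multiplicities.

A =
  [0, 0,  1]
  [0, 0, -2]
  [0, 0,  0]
λ = 0: alg = 3, geom = 2

Step 1 — factor the characteristic polynomial to read off the algebraic multiplicities:
  χ_A(x) = x^3

Step 2 — compute geometric multiplicities via the rank-nullity identity g(λ) = n − rank(A − λI):
  rank(A − (0)·I) = 1, so dim ker(A − (0)·I) = n − 1 = 2

Summary:
  λ = 0: algebraic multiplicity = 3, geometric multiplicity = 2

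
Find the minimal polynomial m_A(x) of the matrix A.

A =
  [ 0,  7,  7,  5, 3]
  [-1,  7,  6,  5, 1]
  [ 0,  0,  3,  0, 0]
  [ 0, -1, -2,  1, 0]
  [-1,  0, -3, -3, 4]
x^3 - 9*x^2 + 27*x - 27

The characteristic polynomial is χ_A(x) = (x - 3)^5, so the eigenvalues are known. The minimal polynomial is
  m_A(x) = Π_λ (x − λ)^{k_λ}
where k_λ is the size of the *largest* Jordan block for λ (equivalently, the smallest k with (A − λI)^k v = 0 for every generalised eigenvector v of λ).

  λ = 3: largest Jordan block has size 3, contributing (x − 3)^3

So m_A(x) = (x - 3)^3 = x^3 - 9*x^2 + 27*x - 27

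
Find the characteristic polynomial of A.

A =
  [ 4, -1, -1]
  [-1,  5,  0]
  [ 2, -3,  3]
x^3 - 12*x^2 + 48*x - 64

Expanding det(x·I − A) (e.g. by cofactor expansion or by noting that A is similar to its Jordan form J, which has the same characteristic polynomial as A) gives
  χ_A(x) = x^3 - 12*x^2 + 48*x - 64
which factors as (x - 4)^3. The eigenvalues (with algebraic multiplicities) are λ = 4 with multiplicity 3.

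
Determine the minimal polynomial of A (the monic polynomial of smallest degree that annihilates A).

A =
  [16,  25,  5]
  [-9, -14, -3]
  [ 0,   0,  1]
x^2 - 2*x + 1

The characteristic polynomial is χ_A(x) = (x - 1)^3, so the eigenvalues are known. The minimal polynomial is
  m_A(x) = Π_λ (x − λ)^{k_λ}
where k_λ is the size of the *largest* Jordan block for λ (equivalently, the smallest k with (A − λI)^k v = 0 for every generalised eigenvector v of λ).

  λ = 1: largest Jordan block has size 2, contributing (x − 1)^2

So m_A(x) = (x - 1)^2 = x^2 - 2*x + 1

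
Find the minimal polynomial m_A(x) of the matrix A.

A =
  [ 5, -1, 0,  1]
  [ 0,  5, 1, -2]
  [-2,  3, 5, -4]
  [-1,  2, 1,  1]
x^2 - 8*x + 16

The characteristic polynomial is χ_A(x) = (x - 4)^4, so the eigenvalues are known. The minimal polynomial is
  m_A(x) = Π_λ (x − λ)^{k_λ}
where k_λ is the size of the *largest* Jordan block for λ (equivalently, the smallest k with (A − λI)^k v = 0 for every generalised eigenvector v of λ).

  λ = 4: largest Jordan block has size 2, contributing (x − 4)^2

So m_A(x) = (x - 4)^2 = x^2 - 8*x + 16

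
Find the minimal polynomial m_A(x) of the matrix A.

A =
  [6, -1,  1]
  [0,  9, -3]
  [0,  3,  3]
x^2 - 12*x + 36

The characteristic polynomial is χ_A(x) = (x - 6)^3, so the eigenvalues are known. The minimal polynomial is
  m_A(x) = Π_λ (x − λ)^{k_λ}
where k_λ is the size of the *largest* Jordan block for λ (equivalently, the smallest k with (A − λI)^k v = 0 for every generalised eigenvector v of λ).

  λ = 6: largest Jordan block has size 2, contributing (x − 6)^2

So m_A(x) = (x - 6)^2 = x^2 - 12*x + 36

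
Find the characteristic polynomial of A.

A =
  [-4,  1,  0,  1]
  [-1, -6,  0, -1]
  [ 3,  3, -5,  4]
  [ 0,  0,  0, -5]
x^4 + 20*x^3 + 150*x^2 + 500*x + 625

Expanding det(x·I − A) (e.g. by cofactor expansion or by noting that A is similar to its Jordan form J, which has the same characteristic polynomial as A) gives
  χ_A(x) = x^4 + 20*x^3 + 150*x^2 + 500*x + 625
which factors as (x + 5)^4. The eigenvalues (with algebraic multiplicities) are λ = -5 with multiplicity 4.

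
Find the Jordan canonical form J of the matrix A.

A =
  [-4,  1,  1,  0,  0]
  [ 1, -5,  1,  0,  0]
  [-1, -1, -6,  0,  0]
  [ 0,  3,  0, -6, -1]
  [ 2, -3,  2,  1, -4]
J_3(-5) ⊕ J_2(-5)

The characteristic polynomial is
  det(x·I − A) = x^5 + 25*x^4 + 250*x^3 + 1250*x^2 + 3125*x + 3125 = (x + 5)^5

Eigenvalues and multiplicities (the geometric multiplicity of λ is n − rank(A − λI), which equals the number of Jordan blocks for λ):
  λ = -5: algebraic multiplicity = 5, geometric multiplicity = 2

Determining the block sizes for each eigenvalue:
  λ = -5: with am = 5 and gm = 2, the partition is not yet determined (e.g. several partitions of 5 into 2 parts exist). Let N = A − (-5)·I. Computing rank(N^1) = 3, rank(N^2) = 1, rank(N^3) = 0; the number of blocks of size ≥ j is rank(N^{j−1}) − rank(N^j), giving [2, 2, 1]. So we have 1 block(s) of size 3, 1 block(s) of size 2 → block sizes [3, 2]

Assembling the blocks gives a Jordan form
J =
  [-5,  1,  0,  0,  0]
  [ 0, -5,  1,  0,  0]
  [ 0,  0, -5,  0,  0]
  [ 0,  0,  0, -5,  1]
  [ 0,  0,  0,  0, -5]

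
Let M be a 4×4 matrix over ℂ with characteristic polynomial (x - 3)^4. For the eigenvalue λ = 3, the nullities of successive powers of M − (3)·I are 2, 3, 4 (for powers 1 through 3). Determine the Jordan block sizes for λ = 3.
Block sizes for λ = 3: [3, 1]

From the dimensions of kernels of powers, the number of Jordan blocks of size at least j is d_j − d_{j−1} where d_j = dim ker(N^j) (with d_0 = 0). Computing the differences gives [2, 1, 1].
The number of blocks of size exactly k is (#blocks of size ≥ k) − (#blocks of size ≥ k + 1), so the partition is: 1 block(s) of size 1, 1 block(s) of size 3.
In nonincreasing order the block sizes are [3, 1].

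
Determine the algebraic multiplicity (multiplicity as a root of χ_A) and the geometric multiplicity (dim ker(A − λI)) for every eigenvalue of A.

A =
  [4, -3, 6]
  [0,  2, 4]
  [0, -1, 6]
λ = 4: alg = 3, geom = 2

Step 1 — factor the characteristic polynomial to read off the algebraic multiplicities:
  χ_A(x) = (x - 4)^3

Step 2 — compute geometric multiplicities via the rank-nullity identity g(λ) = n − rank(A − λI):
  rank(A − (4)·I) = 1, so dim ker(A − (4)·I) = n − 1 = 2

Summary:
  λ = 4: algebraic multiplicity = 3, geometric multiplicity = 2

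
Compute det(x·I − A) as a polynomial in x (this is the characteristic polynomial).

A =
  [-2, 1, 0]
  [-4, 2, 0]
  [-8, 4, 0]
x^3

Expanding det(x·I − A) (e.g. by cofactor expansion or by noting that A is similar to its Jordan form J, which has the same characteristic polynomial as A) gives
  χ_A(x) = x^3
which factors as x^3. The eigenvalues (with algebraic multiplicities) are λ = 0 with multiplicity 3.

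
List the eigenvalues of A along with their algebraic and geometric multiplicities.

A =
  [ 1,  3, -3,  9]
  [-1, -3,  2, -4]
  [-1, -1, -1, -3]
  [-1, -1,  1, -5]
λ = -2: alg = 4, geom = 2

Step 1 — factor the characteristic polynomial to read off the algebraic multiplicities:
  χ_A(x) = (x + 2)^4

Step 2 — compute geometric multiplicities via the rank-nullity identity g(λ) = n − rank(A − λI):
  rank(A − (-2)·I) = 2, so dim ker(A − (-2)·I) = n − 2 = 2

Summary:
  λ = -2: algebraic multiplicity = 4, geometric multiplicity = 2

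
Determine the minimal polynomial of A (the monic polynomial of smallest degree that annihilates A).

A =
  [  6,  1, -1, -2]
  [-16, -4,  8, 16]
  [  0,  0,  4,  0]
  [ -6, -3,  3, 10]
x^2 - 8*x + 16

The characteristic polynomial is χ_A(x) = (x - 4)^4, so the eigenvalues are known. The minimal polynomial is
  m_A(x) = Π_λ (x − λ)^{k_λ}
where k_λ is the size of the *largest* Jordan block for λ (equivalently, the smallest k with (A − λI)^k v = 0 for every generalised eigenvector v of λ).

  λ = 4: largest Jordan block has size 2, contributing (x − 4)^2

So m_A(x) = (x - 4)^2 = x^2 - 8*x + 16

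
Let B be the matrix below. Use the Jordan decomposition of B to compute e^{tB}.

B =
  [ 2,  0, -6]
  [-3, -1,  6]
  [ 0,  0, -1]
e^{tB} =
  [exp(2*t), 0, -2*exp(2*t) + 2*exp(-t)]
  [-exp(2*t) + exp(-t), exp(-t), 2*exp(2*t) - 2*exp(-t)]
  [0, 0, exp(-t)]

Strategy: write B = P · J · P⁻¹ where J is a Jordan canonical form, so e^{tB} = P · e^{tJ} · P⁻¹, and e^{tJ} can be computed block-by-block.

B has Jordan form
J =
  [-1,  0, 0]
  [ 0, -1, 0]
  [ 0,  0, 2]
(up to reordering of blocks).

Per-block formulas:
  For a 1×1 block at λ = -1: exp(t · [-1]) = [e^(-1t)].
  For a 1×1 block at λ = 2: exp(t · [2]) = [e^(2t)].

After assembling e^{tJ} and conjugating by P, we get:

e^{tB} =
  [exp(2*t), 0, -2*exp(2*t) + 2*exp(-t)]
  [-exp(2*t) + exp(-t), exp(-t), 2*exp(2*t) - 2*exp(-t)]
  [0, 0, exp(-t)]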